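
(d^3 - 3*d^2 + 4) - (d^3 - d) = -3*d^2 + d + 4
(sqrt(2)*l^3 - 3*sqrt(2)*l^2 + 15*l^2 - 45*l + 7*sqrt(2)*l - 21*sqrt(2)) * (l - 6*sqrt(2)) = sqrt(2)*l^4 - 3*sqrt(2)*l^3 + 3*l^3 - 83*sqrt(2)*l^2 - 9*l^2 - 84*l + 249*sqrt(2)*l + 252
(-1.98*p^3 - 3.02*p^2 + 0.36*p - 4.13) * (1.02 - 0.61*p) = 1.2078*p^4 - 0.1774*p^3 - 3.3*p^2 + 2.8865*p - 4.2126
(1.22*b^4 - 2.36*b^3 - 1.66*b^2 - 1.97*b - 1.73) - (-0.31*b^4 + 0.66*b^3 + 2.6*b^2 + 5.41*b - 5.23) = 1.53*b^4 - 3.02*b^3 - 4.26*b^2 - 7.38*b + 3.5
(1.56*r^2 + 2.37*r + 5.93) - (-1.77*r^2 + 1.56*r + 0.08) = 3.33*r^2 + 0.81*r + 5.85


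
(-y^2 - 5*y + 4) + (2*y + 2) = -y^2 - 3*y + 6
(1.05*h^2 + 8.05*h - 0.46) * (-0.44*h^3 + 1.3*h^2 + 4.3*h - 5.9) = -0.462*h^5 - 2.177*h^4 + 15.1824*h^3 + 27.822*h^2 - 49.473*h + 2.714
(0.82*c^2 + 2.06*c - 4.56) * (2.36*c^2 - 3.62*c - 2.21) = 1.9352*c^4 + 1.8932*c^3 - 20.031*c^2 + 11.9546*c + 10.0776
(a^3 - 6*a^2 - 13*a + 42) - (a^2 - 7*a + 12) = a^3 - 7*a^2 - 6*a + 30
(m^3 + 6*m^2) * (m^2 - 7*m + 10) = m^5 - m^4 - 32*m^3 + 60*m^2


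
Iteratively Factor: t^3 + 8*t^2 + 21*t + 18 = (t + 3)*(t^2 + 5*t + 6) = (t + 3)^2*(t + 2)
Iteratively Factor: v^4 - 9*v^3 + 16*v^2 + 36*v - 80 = (v - 5)*(v^3 - 4*v^2 - 4*v + 16) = (v - 5)*(v + 2)*(v^2 - 6*v + 8) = (v - 5)*(v - 2)*(v + 2)*(v - 4)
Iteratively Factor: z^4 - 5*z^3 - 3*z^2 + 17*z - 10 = (z + 2)*(z^3 - 7*z^2 + 11*z - 5) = (z - 1)*(z + 2)*(z^2 - 6*z + 5) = (z - 1)^2*(z + 2)*(z - 5)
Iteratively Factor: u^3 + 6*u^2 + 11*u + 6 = (u + 3)*(u^2 + 3*u + 2) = (u + 1)*(u + 3)*(u + 2)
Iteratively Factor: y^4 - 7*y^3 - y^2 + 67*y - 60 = (y - 1)*(y^3 - 6*y^2 - 7*y + 60) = (y - 4)*(y - 1)*(y^2 - 2*y - 15) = (y - 4)*(y - 1)*(y + 3)*(y - 5)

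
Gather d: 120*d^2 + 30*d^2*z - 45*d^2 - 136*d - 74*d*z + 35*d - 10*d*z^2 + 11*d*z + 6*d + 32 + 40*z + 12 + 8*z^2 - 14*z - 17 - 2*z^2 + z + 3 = d^2*(30*z + 75) + d*(-10*z^2 - 63*z - 95) + 6*z^2 + 27*z + 30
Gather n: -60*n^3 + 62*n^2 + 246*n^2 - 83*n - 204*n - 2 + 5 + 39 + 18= -60*n^3 + 308*n^2 - 287*n + 60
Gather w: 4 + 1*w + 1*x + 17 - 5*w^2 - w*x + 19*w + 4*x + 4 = -5*w^2 + w*(20 - x) + 5*x + 25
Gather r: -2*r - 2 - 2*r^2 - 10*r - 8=-2*r^2 - 12*r - 10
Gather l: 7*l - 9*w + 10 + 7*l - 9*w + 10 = 14*l - 18*w + 20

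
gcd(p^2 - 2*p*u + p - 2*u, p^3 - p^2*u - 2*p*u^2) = p - 2*u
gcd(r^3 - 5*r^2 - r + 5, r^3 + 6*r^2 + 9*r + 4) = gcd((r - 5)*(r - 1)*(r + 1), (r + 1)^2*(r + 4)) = r + 1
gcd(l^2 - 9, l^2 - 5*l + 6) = l - 3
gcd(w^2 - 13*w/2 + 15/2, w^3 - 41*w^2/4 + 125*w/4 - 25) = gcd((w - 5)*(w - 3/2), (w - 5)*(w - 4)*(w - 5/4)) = w - 5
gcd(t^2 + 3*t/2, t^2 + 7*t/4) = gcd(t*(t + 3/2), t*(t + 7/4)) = t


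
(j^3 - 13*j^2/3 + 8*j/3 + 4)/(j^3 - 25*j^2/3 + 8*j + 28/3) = (j - 3)/(j - 7)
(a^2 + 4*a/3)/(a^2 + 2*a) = (a + 4/3)/(a + 2)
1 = 1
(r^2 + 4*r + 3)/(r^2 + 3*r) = (r + 1)/r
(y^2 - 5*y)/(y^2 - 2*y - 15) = y/(y + 3)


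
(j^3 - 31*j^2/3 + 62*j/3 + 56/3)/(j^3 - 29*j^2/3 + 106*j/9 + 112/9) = 3*(j^2 - 11*j + 28)/(3*j^2 - 31*j + 56)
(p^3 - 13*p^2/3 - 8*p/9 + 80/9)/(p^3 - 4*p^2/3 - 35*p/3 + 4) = (9*p^2 - 3*p - 20)/(3*(3*p^2 + 8*p - 3))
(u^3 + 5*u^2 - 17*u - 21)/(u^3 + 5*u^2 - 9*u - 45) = (u^2 + 8*u + 7)/(u^2 + 8*u + 15)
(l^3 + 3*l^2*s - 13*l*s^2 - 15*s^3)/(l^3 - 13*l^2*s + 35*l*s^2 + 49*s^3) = (l^2 + 2*l*s - 15*s^2)/(l^2 - 14*l*s + 49*s^2)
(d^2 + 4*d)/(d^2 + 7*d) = (d + 4)/(d + 7)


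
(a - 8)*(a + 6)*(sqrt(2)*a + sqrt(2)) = sqrt(2)*a^3 - sqrt(2)*a^2 - 50*sqrt(2)*a - 48*sqrt(2)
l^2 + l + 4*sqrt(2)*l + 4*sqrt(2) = (l + 1)*(l + 4*sqrt(2))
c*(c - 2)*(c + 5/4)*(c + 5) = c^4 + 17*c^3/4 - 25*c^2/4 - 25*c/2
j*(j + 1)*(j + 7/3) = j^3 + 10*j^2/3 + 7*j/3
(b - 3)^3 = b^3 - 9*b^2 + 27*b - 27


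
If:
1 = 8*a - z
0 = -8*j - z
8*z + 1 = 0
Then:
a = 7/64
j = 1/64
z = -1/8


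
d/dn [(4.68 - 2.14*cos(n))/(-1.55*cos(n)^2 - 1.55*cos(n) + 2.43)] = (3.317*cos(n)^2 - 14.508*cos(n) - 2.0538)*sin(n)/(2.4025*cos(n)^4 + 4.805*cos(n)^3 - 5.1305*cos(n)^2 - 7.533*cos(n) + 5.9049)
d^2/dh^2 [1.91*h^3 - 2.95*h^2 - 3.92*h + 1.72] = 11.46*h - 5.9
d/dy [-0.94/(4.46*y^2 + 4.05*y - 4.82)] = (8.3848*y + 3.807)/(4.46*y^2 + 4.05*y - 4.82)^2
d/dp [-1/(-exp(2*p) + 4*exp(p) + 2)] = 2*(2 - exp(p))*exp(p)/(-exp(2*p) + 4*exp(p) + 2)^2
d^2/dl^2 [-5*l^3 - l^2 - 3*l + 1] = -30*l - 2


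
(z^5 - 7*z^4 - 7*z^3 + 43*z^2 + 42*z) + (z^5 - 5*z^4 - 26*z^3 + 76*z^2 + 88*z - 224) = 2*z^5 - 12*z^4 - 33*z^3 + 119*z^2 + 130*z - 224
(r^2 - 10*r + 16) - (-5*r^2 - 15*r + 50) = 6*r^2 + 5*r - 34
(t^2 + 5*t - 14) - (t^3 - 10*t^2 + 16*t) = -t^3 + 11*t^2 - 11*t - 14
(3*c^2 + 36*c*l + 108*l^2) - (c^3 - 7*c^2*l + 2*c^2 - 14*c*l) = -c^3 + 7*c^2*l + c^2 + 50*c*l + 108*l^2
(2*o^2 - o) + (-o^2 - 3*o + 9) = o^2 - 4*o + 9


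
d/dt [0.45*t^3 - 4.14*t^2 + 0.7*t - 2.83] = 1.35*t^2 - 8.28*t + 0.7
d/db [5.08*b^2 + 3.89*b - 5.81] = 10.16*b + 3.89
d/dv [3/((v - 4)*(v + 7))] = 3*(-2*v - 3)/(v^4 + 6*v^3 - 47*v^2 - 168*v + 784)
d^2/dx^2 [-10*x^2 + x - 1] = -20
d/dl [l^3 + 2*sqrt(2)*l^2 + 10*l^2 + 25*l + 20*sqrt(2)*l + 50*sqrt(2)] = 3*l^2 + 4*sqrt(2)*l + 20*l + 25 + 20*sqrt(2)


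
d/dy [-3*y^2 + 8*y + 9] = 8 - 6*y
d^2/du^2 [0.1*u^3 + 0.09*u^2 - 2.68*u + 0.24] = 0.6*u + 0.18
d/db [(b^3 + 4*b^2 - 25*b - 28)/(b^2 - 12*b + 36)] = (b^3 - 18*b^2 - 23*b + 206)/(b^3 - 18*b^2 + 108*b - 216)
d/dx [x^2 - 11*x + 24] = 2*x - 11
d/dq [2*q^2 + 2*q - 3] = 4*q + 2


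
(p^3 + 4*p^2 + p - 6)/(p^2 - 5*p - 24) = (p^2 + p - 2)/(p - 8)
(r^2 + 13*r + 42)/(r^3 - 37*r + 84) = (r + 6)/(r^2 - 7*r + 12)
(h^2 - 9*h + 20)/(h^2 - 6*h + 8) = (h - 5)/(h - 2)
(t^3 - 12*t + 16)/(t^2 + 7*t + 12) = (t^2 - 4*t + 4)/(t + 3)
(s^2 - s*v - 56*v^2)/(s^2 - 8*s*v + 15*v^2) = (s^2 - s*v - 56*v^2)/(s^2 - 8*s*v + 15*v^2)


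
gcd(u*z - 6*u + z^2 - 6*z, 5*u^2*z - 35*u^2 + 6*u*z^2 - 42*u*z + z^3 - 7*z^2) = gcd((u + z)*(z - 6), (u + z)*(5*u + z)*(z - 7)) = u + z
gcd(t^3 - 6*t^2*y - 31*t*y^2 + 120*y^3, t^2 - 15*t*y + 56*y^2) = -t + 8*y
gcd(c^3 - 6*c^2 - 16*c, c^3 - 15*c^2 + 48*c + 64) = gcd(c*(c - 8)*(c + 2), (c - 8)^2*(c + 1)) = c - 8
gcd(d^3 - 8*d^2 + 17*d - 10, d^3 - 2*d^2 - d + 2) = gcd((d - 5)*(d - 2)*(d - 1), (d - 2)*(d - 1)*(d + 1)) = d^2 - 3*d + 2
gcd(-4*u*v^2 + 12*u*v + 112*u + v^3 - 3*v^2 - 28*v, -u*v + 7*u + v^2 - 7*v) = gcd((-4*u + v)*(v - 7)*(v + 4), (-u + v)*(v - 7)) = v - 7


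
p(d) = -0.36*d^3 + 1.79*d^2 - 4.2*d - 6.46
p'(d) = -1.08*d^2 + 3.58*d - 4.2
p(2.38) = -11.17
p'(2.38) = -1.80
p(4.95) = -27.05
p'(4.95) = -12.94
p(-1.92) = 10.75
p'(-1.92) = -15.05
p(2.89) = -12.34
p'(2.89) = -2.87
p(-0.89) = -1.05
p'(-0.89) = -8.24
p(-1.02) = 0.07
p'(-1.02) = -8.98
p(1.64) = -10.12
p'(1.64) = -1.23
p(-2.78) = 26.78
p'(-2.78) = -22.50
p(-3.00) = 31.97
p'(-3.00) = -24.66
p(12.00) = -421.18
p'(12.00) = -116.76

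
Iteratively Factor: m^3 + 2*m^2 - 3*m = (m)*(m^2 + 2*m - 3) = m*(m - 1)*(m + 3)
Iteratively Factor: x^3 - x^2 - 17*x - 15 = (x + 3)*(x^2 - 4*x - 5) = (x - 5)*(x + 3)*(x + 1)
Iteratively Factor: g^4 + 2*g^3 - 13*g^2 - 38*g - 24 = (g + 3)*(g^3 - g^2 - 10*g - 8) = (g - 4)*(g + 3)*(g^2 + 3*g + 2) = (g - 4)*(g + 1)*(g + 3)*(g + 2)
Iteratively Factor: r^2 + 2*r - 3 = (r + 3)*(r - 1)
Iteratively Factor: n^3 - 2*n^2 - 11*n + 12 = (n - 4)*(n^2 + 2*n - 3) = (n - 4)*(n - 1)*(n + 3)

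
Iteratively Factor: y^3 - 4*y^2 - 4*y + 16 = (y - 2)*(y^2 - 2*y - 8) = (y - 4)*(y - 2)*(y + 2)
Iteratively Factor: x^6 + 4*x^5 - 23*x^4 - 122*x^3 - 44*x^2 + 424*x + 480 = (x + 2)*(x^5 + 2*x^4 - 27*x^3 - 68*x^2 + 92*x + 240) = (x + 2)*(x + 3)*(x^4 - x^3 - 24*x^2 + 4*x + 80) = (x - 5)*(x + 2)*(x + 3)*(x^3 + 4*x^2 - 4*x - 16) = (x - 5)*(x + 2)*(x + 3)*(x + 4)*(x^2 - 4) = (x - 5)*(x - 2)*(x + 2)*(x + 3)*(x + 4)*(x + 2)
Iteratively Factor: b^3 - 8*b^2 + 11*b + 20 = (b - 5)*(b^2 - 3*b - 4) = (b - 5)*(b + 1)*(b - 4)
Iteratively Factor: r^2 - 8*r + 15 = (r - 3)*(r - 5)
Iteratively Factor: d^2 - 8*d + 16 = (d - 4)*(d - 4)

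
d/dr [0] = 0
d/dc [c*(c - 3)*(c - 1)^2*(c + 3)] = 5*c^4 - 8*c^3 - 24*c^2 + 36*c - 9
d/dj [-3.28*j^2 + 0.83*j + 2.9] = 0.83 - 6.56*j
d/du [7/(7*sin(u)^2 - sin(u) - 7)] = 7*(1 - 14*sin(u))*cos(u)/(sin(u) + 7*cos(u)^2)^2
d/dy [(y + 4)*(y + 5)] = 2*y + 9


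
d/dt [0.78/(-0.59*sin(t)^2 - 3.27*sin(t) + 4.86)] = (0.9204*sin(t) + 2.5506)*cos(t)/(0.59*sin(t)^2 + 3.27*sin(t) - 4.86)^2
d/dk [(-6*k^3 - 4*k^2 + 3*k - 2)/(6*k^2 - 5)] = (-36*k^4 + 72*k^2 + 64*k - 15)/(36*k^4 - 60*k^2 + 25)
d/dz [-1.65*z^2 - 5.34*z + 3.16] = -3.3*z - 5.34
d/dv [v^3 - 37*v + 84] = 3*v^2 - 37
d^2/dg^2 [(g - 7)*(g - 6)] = 2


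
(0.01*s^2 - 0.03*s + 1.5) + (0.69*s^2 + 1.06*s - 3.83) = 0.7*s^2 + 1.03*s - 2.33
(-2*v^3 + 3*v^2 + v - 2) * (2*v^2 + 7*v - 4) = -4*v^5 - 8*v^4 + 31*v^3 - 9*v^2 - 18*v + 8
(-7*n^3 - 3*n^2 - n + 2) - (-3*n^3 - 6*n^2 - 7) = -4*n^3 + 3*n^2 - n + 9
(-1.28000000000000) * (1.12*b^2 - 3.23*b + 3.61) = -1.4336*b^2 + 4.1344*b - 4.6208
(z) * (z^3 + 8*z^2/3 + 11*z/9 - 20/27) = z^4 + 8*z^3/3 + 11*z^2/9 - 20*z/27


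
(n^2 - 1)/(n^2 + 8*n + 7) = (n - 1)/(n + 7)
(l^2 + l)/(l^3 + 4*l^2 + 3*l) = 1/(l + 3)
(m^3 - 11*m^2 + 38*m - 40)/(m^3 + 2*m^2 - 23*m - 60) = (m^2 - 6*m + 8)/(m^2 + 7*m + 12)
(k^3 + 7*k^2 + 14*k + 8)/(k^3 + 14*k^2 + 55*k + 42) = (k^2 + 6*k + 8)/(k^2 + 13*k + 42)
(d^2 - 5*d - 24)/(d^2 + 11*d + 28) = (d^2 - 5*d - 24)/(d^2 + 11*d + 28)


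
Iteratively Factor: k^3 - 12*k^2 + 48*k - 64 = (k - 4)*(k^2 - 8*k + 16) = (k - 4)^2*(k - 4)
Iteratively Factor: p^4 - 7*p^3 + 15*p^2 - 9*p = (p)*(p^3 - 7*p^2 + 15*p - 9) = p*(p - 3)*(p^2 - 4*p + 3) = p*(p - 3)*(p - 1)*(p - 3)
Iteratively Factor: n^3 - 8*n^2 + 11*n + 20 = (n + 1)*(n^2 - 9*n + 20) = (n - 4)*(n + 1)*(n - 5)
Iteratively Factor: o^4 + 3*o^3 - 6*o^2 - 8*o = (o)*(o^3 + 3*o^2 - 6*o - 8) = o*(o - 2)*(o^2 + 5*o + 4) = o*(o - 2)*(o + 1)*(o + 4)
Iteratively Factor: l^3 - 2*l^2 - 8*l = (l - 4)*(l^2 + 2*l) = l*(l - 4)*(l + 2)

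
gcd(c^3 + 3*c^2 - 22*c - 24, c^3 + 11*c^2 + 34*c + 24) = c^2 + 7*c + 6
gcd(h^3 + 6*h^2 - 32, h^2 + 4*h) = h + 4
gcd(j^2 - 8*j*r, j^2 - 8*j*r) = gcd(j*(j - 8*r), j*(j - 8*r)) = -j^2 + 8*j*r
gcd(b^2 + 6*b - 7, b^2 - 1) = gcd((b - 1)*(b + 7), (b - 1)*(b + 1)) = b - 1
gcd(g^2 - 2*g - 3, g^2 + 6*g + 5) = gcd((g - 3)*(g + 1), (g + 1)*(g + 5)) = g + 1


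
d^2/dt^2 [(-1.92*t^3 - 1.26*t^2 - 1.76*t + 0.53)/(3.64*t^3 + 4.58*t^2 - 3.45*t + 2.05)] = (-5.6843418860808e-14*t^7 + 30.6284159999996*t^6 - 284.583936*t^5 - 14.7944159999998*t^4 + 105.490008*t^3 + 336.823992*t^2 - 23.2413*t - 32.82119)/(48.228544*t^9 + 182.049504*t^8 + 91.928928*t^7 - 167.536888*t^6 + 117.92532*t^5 + 138.08181*t^4 - 189.524625*t^3 + 130.942725*t^2 - 43.495875*t + 8.615125)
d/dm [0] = 0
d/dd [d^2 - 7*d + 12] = 2*d - 7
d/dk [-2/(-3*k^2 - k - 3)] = 2*(-6*k - 1)/(3*k^2 + k + 3)^2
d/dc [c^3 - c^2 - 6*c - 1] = 3*c^2 - 2*c - 6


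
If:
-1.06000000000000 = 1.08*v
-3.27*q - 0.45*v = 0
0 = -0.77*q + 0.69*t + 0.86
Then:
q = 0.14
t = -1.10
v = -0.98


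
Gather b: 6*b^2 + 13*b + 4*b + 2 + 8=6*b^2 + 17*b + 10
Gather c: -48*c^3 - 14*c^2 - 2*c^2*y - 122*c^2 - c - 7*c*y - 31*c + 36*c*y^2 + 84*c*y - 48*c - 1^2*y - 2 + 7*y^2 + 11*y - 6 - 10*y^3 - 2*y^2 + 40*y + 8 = -48*c^3 + c^2*(-2*y - 136) + c*(36*y^2 + 77*y - 80) - 10*y^3 + 5*y^2 + 50*y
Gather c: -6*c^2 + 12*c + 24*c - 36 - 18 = -6*c^2 + 36*c - 54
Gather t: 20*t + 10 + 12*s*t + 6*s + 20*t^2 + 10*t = 6*s + 20*t^2 + t*(12*s + 30) + 10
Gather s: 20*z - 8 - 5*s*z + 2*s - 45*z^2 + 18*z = s*(2 - 5*z) - 45*z^2 + 38*z - 8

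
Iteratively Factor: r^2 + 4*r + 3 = (r + 3)*(r + 1)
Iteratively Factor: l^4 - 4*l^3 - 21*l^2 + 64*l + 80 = (l + 4)*(l^3 - 8*l^2 + 11*l + 20) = (l - 5)*(l + 4)*(l^2 - 3*l - 4) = (l - 5)*(l - 4)*(l + 4)*(l + 1)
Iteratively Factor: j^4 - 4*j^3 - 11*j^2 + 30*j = (j - 2)*(j^3 - 2*j^2 - 15*j) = (j - 5)*(j - 2)*(j^2 + 3*j) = (j - 5)*(j - 2)*(j + 3)*(j)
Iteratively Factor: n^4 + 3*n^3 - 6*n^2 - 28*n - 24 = (n + 2)*(n^3 + n^2 - 8*n - 12) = (n + 2)^2*(n^2 - n - 6) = (n + 2)^3*(n - 3)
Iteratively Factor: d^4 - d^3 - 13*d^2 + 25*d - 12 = (d + 4)*(d^3 - 5*d^2 + 7*d - 3) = (d - 1)*(d + 4)*(d^2 - 4*d + 3) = (d - 3)*(d - 1)*(d + 4)*(d - 1)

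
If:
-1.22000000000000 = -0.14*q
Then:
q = 8.71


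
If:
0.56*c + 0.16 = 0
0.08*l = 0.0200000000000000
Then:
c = -0.29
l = 0.25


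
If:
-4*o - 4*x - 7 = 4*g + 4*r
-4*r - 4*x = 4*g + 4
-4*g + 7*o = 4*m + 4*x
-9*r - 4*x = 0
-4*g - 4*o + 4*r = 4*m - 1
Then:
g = 21/16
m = 123/80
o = -3/4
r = 37/20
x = -333/80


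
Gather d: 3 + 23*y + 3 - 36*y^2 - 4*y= -36*y^2 + 19*y + 6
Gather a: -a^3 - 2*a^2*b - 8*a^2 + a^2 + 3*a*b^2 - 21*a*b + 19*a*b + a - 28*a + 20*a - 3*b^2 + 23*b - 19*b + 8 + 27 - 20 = -a^3 + a^2*(-2*b - 7) + a*(3*b^2 - 2*b - 7) - 3*b^2 + 4*b + 15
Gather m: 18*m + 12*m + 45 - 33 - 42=30*m - 30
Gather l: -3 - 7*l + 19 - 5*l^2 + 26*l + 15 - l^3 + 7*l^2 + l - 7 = -l^3 + 2*l^2 + 20*l + 24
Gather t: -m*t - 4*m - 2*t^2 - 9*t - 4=-4*m - 2*t^2 + t*(-m - 9) - 4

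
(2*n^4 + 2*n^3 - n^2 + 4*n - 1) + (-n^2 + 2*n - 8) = 2*n^4 + 2*n^3 - 2*n^2 + 6*n - 9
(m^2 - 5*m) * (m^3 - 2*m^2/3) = m^5 - 17*m^4/3 + 10*m^3/3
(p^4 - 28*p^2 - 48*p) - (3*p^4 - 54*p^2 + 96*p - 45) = -2*p^4 + 26*p^2 - 144*p + 45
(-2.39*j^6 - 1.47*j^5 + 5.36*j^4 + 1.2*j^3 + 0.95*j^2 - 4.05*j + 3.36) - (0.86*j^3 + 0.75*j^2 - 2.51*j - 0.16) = -2.39*j^6 - 1.47*j^5 + 5.36*j^4 + 0.34*j^3 + 0.2*j^2 - 1.54*j + 3.52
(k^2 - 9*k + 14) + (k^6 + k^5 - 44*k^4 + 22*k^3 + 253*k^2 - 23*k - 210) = k^6 + k^5 - 44*k^4 + 22*k^3 + 254*k^2 - 32*k - 196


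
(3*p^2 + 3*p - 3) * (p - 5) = 3*p^3 - 12*p^2 - 18*p + 15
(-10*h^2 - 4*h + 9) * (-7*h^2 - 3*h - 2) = 70*h^4 + 58*h^3 - 31*h^2 - 19*h - 18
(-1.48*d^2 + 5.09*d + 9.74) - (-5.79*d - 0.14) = -1.48*d^2 + 10.88*d + 9.88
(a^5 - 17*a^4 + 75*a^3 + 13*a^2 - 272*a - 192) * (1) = a^5 - 17*a^4 + 75*a^3 + 13*a^2 - 272*a - 192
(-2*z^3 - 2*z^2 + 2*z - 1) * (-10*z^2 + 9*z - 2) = 20*z^5 + 2*z^4 - 34*z^3 + 32*z^2 - 13*z + 2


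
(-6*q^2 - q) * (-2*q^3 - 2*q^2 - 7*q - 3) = 12*q^5 + 14*q^4 + 44*q^3 + 25*q^2 + 3*q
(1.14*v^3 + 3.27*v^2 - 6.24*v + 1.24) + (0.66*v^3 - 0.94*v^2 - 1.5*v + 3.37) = 1.8*v^3 + 2.33*v^2 - 7.74*v + 4.61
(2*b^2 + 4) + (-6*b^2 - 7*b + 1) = -4*b^2 - 7*b + 5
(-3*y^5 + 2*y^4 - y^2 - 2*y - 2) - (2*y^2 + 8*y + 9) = -3*y^5 + 2*y^4 - 3*y^2 - 10*y - 11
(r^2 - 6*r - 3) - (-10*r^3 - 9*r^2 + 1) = 10*r^3 + 10*r^2 - 6*r - 4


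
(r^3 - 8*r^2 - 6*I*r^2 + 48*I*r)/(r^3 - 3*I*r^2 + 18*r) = (r - 8)/(r + 3*I)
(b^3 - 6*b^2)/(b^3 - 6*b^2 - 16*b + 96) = b^2/(b^2 - 16)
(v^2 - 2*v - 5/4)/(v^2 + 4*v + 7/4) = (2*v - 5)/(2*v + 7)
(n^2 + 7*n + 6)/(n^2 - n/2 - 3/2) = 2*(n + 6)/(2*n - 3)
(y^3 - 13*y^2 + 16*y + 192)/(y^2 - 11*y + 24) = (y^2 - 5*y - 24)/(y - 3)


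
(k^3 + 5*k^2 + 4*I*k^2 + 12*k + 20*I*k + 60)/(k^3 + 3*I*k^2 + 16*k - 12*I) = (k + 5)/(k - I)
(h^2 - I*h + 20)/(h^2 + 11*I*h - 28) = (h - 5*I)/(h + 7*I)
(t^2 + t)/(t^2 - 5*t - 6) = t/(t - 6)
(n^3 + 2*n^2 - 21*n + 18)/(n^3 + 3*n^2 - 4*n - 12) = (n^3 + 2*n^2 - 21*n + 18)/(n^3 + 3*n^2 - 4*n - 12)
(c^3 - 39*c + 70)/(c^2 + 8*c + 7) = (c^2 - 7*c + 10)/(c + 1)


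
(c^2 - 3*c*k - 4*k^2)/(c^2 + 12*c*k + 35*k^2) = (c^2 - 3*c*k - 4*k^2)/(c^2 + 12*c*k + 35*k^2)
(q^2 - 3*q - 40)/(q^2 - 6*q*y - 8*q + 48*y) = (-q - 5)/(-q + 6*y)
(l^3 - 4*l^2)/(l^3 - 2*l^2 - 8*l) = l/(l + 2)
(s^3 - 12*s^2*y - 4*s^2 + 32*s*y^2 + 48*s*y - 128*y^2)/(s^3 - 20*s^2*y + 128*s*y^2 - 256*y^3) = (4 - s)/(-s + 8*y)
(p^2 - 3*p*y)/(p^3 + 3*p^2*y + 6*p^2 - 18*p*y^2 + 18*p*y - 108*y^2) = p/(p^2 + 6*p*y + 6*p + 36*y)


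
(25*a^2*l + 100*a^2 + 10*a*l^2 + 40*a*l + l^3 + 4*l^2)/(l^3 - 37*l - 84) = (25*a^2 + 10*a*l + l^2)/(l^2 - 4*l - 21)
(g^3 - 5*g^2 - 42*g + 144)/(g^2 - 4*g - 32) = (g^2 + 3*g - 18)/(g + 4)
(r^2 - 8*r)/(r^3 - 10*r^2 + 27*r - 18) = r*(r - 8)/(r^3 - 10*r^2 + 27*r - 18)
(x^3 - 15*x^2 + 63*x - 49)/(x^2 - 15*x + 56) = (x^2 - 8*x + 7)/(x - 8)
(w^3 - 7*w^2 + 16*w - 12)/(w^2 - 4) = (w^2 - 5*w + 6)/(w + 2)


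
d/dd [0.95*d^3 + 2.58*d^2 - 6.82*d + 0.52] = 2.85*d^2 + 5.16*d - 6.82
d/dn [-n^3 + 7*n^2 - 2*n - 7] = -3*n^2 + 14*n - 2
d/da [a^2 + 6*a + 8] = 2*a + 6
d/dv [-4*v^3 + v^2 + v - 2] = -12*v^2 + 2*v + 1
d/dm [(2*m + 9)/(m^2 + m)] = (-2*m^2 - 18*m - 9)/(m^2*(m^2 + 2*m + 1))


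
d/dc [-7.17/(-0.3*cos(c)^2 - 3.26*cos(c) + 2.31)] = (4.302*cos(c) + 23.3742)*sin(c)/(0.3*cos(c)^2 + 3.26*cos(c) - 2.31)^2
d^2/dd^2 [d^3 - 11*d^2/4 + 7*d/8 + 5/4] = 6*d - 11/2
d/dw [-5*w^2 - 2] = -10*w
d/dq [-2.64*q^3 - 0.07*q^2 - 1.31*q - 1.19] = -7.92*q^2 - 0.14*q - 1.31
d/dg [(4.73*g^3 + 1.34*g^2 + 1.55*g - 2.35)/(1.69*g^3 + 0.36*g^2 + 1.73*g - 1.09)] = (-3.5527136788005e-15*g^5 - 0.5618*g^4 + 11.1268*g^3 - 1.7924*g^2 - 1.2292*g + 2.376)/(2.8561*g^6 + 1.2168*g^5 + 5.977*g^4 - 2.4386*g^3 + 2.2081*g^2 - 3.7714*g + 1.1881)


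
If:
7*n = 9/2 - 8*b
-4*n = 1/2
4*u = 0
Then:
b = 43/64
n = -1/8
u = 0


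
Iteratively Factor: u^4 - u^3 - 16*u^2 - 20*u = (u)*(u^3 - u^2 - 16*u - 20) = u*(u - 5)*(u^2 + 4*u + 4) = u*(u - 5)*(u + 2)*(u + 2)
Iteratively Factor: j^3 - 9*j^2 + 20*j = (j)*(j^2 - 9*j + 20) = j*(j - 4)*(j - 5)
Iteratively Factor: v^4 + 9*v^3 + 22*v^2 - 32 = (v + 4)*(v^3 + 5*v^2 + 2*v - 8) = (v - 1)*(v + 4)*(v^2 + 6*v + 8) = (v - 1)*(v + 2)*(v + 4)*(v + 4)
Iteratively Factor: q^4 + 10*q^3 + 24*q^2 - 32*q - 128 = (q + 4)*(q^3 + 6*q^2 - 32) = (q - 2)*(q + 4)*(q^2 + 8*q + 16) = (q - 2)*(q + 4)^2*(q + 4)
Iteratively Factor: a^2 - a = (a - 1)*(a)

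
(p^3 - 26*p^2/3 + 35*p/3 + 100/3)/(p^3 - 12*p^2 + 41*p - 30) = (3*p^2 - 11*p - 20)/(3*(p^2 - 7*p + 6))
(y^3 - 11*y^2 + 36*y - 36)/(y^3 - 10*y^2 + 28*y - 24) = (y - 3)/(y - 2)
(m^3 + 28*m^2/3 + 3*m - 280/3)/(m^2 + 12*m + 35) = m - 8/3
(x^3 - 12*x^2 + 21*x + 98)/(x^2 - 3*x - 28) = (x^2 - 5*x - 14)/(x + 4)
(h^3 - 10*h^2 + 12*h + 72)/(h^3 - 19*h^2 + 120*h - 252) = (h + 2)/(h - 7)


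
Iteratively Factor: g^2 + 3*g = (g)*(g + 3)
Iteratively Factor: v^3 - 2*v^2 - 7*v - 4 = (v + 1)*(v^2 - 3*v - 4) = (v + 1)^2*(v - 4)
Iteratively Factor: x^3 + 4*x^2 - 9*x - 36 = (x + 4)*(x^2 - 9) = (x - 3)*(x + 4)*(x + 3)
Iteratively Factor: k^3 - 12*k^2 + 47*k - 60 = (k - 3)*(k^2 - 9*k + 20) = (k - 4)*(k - 3)*(k - 5)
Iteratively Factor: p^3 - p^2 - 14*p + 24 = (p - 2)*(p^2 + p - 12) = (p - 3)*(p - 2)*(p + 4)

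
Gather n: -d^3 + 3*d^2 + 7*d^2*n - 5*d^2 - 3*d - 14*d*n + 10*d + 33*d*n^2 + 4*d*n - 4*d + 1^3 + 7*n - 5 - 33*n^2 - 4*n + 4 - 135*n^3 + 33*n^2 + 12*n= -d^3 - 2*d^2 + 33*d*n^2 + 3*d - 135*n^3 + n*(7*d^2 - 10*d + 15)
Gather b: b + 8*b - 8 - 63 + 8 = 9*b - 63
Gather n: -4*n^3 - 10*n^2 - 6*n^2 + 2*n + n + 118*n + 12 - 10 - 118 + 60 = -4*n^3 - 16*n^2 + 121*n - 56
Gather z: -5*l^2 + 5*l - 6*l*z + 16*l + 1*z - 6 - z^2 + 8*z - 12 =-5*l^2 + 21*l - z^2 + z*(9 - 6*l) - 18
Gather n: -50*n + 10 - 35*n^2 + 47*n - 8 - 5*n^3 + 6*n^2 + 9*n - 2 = -5*n^3 - 29*n^2 + 6*n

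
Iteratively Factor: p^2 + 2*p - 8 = (p + 4)*(p - 2)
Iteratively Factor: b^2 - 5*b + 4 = (b - 1)*(b - 4)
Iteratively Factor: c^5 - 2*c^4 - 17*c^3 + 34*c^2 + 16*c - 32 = (c + 4)*(c^4 - 6*c^3 + 7*c^2 + 6*c - 8) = (c - 2)*(c + 4)*(c^3 - 4*c^2 - c + 4) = (c - 4)*(c - 2)*(c + 4)*(c^2 - 1) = (c - 4)*(c - 2)*(c - 1)*(c + 4)*(c + 1)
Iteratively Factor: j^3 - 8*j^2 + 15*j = (j - 5)*(j^2 - 3*j) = (j - 5)*(j - 3)*(j)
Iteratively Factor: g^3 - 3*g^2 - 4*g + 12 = (g + 2)*(g^2 - 5*g + 6) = (g - 3)*(g + 2)*(g - 2)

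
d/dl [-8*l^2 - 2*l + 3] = -16*l - 2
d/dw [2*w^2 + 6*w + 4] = 4*w + 6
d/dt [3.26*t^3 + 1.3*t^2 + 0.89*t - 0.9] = 9.78*t^2 + 2.6*t + 0.89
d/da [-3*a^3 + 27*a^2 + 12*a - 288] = -9*a^2 + 54*a + 12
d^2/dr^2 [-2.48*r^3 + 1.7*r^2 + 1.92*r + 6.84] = 3.4 - 14.88*r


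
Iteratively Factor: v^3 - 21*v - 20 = (v - 5)*(v^2 + 5*v + 4) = (v - 5)*(v + 1)*(v + 4)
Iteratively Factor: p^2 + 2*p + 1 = (p + 1)*(p + 1)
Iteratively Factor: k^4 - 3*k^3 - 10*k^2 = (k)*(k^3 - 3*k^2 - 10*k) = k^2*(k^2 - 3*k - 10) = k^2*(k + 2)*(k - 5)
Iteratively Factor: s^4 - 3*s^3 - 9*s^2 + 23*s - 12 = (s + 3)*(s^3 - 6*s^2 + 9*s - 4) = (s - 4)*(s + 3)*(s^2 - 2*s + 1) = (s - 4)*(s - 1)*(s + 3)*(s - 1)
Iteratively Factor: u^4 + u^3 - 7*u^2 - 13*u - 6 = (u + 2)*(u^3 - u^2 - 5*u - 3) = (u + 1)*(u + 2)*(u^2 - 2*u - 3) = (u + 1)^2*(u + 2)*(u - 3)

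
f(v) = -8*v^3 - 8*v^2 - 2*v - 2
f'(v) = -24*v^2 - 16*v - 2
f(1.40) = -42.43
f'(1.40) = -71.44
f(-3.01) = 149.71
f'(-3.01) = -171.28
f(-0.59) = -1.96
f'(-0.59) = -0.91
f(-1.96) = 31.42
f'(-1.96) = -62.84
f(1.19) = -29.19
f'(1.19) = -55.03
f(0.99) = -19.58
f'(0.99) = -41.36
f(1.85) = -83.73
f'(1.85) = -113.74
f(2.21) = -131.84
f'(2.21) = -154.58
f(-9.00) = 5200.00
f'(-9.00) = -1802.00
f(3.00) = -296.00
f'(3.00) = -266.00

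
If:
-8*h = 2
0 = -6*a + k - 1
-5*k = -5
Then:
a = 0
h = -1/4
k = 1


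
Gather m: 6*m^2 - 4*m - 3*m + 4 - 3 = 6*m^2 - 7*m + 1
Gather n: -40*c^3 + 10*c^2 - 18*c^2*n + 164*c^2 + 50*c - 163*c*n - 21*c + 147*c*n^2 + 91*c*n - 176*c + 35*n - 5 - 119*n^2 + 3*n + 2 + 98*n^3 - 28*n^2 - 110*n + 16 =-40*c^3 + 174*c^2 - 147*c + 98*n^3 + n^2*(147*c - 147) + n*(-18*c^2 - 72*c - 72) + 13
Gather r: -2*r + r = -r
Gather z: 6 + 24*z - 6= 24*z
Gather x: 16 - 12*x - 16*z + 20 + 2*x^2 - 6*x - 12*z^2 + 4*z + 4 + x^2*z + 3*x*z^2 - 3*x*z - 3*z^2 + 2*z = x^2*(z + 2) + x*(3*z^2 - 3*z - 18) - 15*z^2 - 10*z + 40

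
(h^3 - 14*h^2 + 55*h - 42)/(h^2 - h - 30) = (h^2 - 8*h + 7)/(h + 5)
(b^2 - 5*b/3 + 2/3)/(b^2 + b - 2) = (b - 2/3)/(b + 2)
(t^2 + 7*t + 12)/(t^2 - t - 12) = (t + 4)/(t - 4)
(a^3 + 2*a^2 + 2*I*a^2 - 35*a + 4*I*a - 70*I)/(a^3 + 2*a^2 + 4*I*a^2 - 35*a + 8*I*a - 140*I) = (a + 2*I)/(a + 4*I)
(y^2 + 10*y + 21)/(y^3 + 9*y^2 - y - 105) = (y + 3)/(y^2 + 2*y - 15)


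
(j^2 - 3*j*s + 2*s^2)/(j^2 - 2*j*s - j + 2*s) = (j - s)/(j - 1)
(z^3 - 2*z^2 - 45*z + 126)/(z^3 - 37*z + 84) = (z - 6)/(z - 4)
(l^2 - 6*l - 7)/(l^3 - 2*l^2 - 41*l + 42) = (l + 1)/(l^2 + 5*l - 6)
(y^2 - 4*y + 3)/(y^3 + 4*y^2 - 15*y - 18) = (y - 1)/(y^2 + 7*y + 6)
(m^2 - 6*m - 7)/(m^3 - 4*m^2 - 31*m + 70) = (m + 1)/(m^2 + 3*m - 10)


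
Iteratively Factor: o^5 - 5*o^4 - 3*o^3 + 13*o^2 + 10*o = (o + 1)*(o^4 - 6*o^3 + 3*o^2 + 10*o) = (o - 5)*(o + 1)*(o^3 - o^2 - 2*o) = (o - 5)*(o - 2)*(o + 1)*(o^2 + o) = (o - 5)*(o - 2)*(o + 1)^2*(o)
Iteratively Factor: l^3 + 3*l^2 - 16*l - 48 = (l - 4)*(l^2 + 7*l + 12) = (l - 4)*(l + 4)*(l + 3)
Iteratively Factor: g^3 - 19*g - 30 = (g + 2)*(g^2 - 2*g - 15) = (g - 5)*(g + 2)*(g + 3)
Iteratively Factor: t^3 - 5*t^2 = (t)*(t^2 - 5*t) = t^2*(t - 5)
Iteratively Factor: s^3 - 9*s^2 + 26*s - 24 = (s - 4)*(s^2 - 5*s + 6) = (s - 4)*(s - 3)*(s - 2)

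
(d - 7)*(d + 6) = d^2 - d - 42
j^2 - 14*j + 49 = (j - 7)^2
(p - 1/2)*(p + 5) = p^2 + 9*p/2 - 5/2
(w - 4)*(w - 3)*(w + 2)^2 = w^4 - 3*w^3 - 12*w^2 + 20*w + 48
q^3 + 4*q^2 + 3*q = q*(q + 1)*(q + 3)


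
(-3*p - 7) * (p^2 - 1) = -3*p^3 - 7*p^2 + 3*p + 7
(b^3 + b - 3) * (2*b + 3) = 2*b^4 + 3*b^3 + 2*b^2 - 3*b - 9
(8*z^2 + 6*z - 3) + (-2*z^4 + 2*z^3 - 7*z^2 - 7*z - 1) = -2*z^4 + 2*z^3 + z^2 - z - 4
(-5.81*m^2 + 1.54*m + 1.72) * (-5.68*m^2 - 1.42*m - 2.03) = 33.0008*m^4 - 0.497*m^3 - 0.162100000000001*m^2 - 5.5686*m - 3.4916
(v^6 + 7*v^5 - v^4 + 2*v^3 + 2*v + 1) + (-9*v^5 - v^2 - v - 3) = v^6 - 2*v^5 - v^4 + 2*v^3 - v^2 + v - 2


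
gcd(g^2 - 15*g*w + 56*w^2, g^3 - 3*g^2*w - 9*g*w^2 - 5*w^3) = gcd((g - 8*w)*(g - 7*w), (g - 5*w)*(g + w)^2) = 1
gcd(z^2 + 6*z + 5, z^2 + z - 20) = z + 5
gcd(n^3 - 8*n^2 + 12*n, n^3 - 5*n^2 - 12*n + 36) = n^2 - 8*n + 12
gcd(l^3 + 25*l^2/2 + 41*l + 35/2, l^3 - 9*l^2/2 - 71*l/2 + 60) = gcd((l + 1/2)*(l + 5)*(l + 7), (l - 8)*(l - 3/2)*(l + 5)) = l + 5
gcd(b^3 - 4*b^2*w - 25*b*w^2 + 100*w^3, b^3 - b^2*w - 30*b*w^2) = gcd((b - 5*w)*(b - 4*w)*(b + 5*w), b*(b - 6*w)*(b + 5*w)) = b + 5*w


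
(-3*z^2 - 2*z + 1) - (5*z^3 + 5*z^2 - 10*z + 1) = -5*z^3 - 8*z^2 + 8*z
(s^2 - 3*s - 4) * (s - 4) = s^3 - 7*s^2 + 8*s + 16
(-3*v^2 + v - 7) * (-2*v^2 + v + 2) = 6*v^4 - 5*v^3 + 9*v^2 - 5*v - 14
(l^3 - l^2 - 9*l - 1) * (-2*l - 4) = -2*l^4 - 2*l^3 + 22*l^2 + 38*l + 4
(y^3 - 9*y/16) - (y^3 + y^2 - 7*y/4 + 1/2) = -y^2 + 19*y/16 - 1/2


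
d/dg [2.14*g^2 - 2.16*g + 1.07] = 4.28*g - 2.16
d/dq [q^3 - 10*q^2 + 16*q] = 3*q^2 - 20*q + 16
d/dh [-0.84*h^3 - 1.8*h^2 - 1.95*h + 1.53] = -2.52*h^2 - 3.6*h - 1.95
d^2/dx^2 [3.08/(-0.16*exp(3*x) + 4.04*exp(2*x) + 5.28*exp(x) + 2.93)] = (3.08*(-0.96*exp(2*x) + 16.16*exp(x) + 10.56)*(-0.48*exp(2*x) + 8.08*exp(x) + 5.28)*exp(x) + (4.4352*exp(2*x) - 49.7728*exp(x) - 16.2624)*(-0.16*exp(3*x) + 4.04*exp(2*x) + 5.28*exp(x) + 2.93))*exp(x)/(-0.16*exp(3*x) + 4.04*exp(2*x) + 5.28*exp(x) + 2.93)^3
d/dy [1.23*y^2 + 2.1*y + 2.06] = 2.46*y + 2.1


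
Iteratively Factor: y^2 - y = (y - 1)*(y)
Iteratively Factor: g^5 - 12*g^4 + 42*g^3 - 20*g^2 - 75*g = (g + 1)*(g^4 - 13*g^3 + 55*g^2 - 75*g) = g*(g + 1)*(g^3 - 13*g^2 + 55*g - 75) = g*(g - 3)*(g + 1)*(g^2 - 10*g + 25) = g*(g - 5)*(g - 3)*(g + 1)*(g - 5)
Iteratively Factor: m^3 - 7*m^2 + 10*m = (m)*(m^2 - 7*m + 10) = m*(m - 2)*(m - 5)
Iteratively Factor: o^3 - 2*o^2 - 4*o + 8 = (o + 2)*(o^2 - 4*o + 4) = (o - 2)*(o + 2)*(o - 2)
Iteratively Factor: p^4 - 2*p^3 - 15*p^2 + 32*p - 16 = (p - 1)*(p^3 - p^2 - 16*p + 16) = (p - 1)^2*(p^2 - 16) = (p - 1)^2*(p + 4)*(p - 4)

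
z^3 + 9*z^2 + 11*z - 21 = (z - 1)*(z + 3)*(z + 7)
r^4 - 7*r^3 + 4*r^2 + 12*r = r*(r - 6)*(r - 2)*(r + 1)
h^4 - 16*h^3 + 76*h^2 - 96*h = h*(h - 8)*(h - 6)*(h - 2)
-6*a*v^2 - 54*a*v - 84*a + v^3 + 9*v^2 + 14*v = (-6*a + v)*(v + 2)*(v + 7)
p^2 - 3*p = p*(p - 3)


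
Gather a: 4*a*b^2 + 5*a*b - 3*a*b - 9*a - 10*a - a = a*(4*b^2 + 2*b - 20)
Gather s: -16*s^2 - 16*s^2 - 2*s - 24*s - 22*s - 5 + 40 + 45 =-32*s^2 - 48*s + 80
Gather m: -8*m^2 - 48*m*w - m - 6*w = -8*m^2 + m*(-48*w - 1) - 6*w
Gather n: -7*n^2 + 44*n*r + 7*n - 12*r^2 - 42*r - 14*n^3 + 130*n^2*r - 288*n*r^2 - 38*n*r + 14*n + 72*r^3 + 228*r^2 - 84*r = -14*n^3 + n^2*(130*r - 7) + n*(-288*r^2 + 6*r + 21) + 72*r^3 + 216*r^2 - 126*r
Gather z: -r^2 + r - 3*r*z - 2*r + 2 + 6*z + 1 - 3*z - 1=-r^2 - r + z*(3 - 3*r) + 2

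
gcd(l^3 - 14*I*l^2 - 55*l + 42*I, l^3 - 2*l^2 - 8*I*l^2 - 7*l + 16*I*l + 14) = l^2 - 8*I*l - 7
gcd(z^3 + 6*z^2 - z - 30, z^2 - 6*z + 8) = z - 2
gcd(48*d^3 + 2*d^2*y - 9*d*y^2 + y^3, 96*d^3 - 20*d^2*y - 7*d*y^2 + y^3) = 24*d^2 - 11*d*y + y^2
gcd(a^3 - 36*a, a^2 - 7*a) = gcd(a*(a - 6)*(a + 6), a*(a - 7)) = a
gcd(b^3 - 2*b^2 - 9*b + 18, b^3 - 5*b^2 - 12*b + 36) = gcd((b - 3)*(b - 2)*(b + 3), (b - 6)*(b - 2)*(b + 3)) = b^2 + b - 6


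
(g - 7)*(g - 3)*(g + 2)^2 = g^4 - 6*g^3 - 15*g^2 + 44*g + 84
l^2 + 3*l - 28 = (l - 4)*(l + 7)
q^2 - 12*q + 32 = (q - 8)*(q - 4)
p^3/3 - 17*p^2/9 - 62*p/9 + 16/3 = (p/3 + 1)*(p - 8)*(p - 2/3)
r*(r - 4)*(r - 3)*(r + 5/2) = r^4 - 9*r^3/2 - 11*r^2/2 + 30*r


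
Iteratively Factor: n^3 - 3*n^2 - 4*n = (n - 4)*(n^2 + n) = (n - 4)*(n + 1)*(n)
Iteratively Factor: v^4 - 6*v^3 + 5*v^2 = (v - 5)*(v^3 - v^2) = v*(v - 5)*(v^2 - v) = v^2*(v - 5)*(v - 1)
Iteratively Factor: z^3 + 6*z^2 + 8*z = (z + 4)*(z^2 + 2*z) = z*(z + 4)*(z + 2)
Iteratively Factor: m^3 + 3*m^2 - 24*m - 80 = (m + 4)*(m^2 - m - 20) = (m + 4)^2*(m - 5)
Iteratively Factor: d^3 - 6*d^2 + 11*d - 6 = (d - 2)*(d^2 - 4*d + 3) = (d - 2)*(d - 1)*(d - 3)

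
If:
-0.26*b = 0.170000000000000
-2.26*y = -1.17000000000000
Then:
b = -0.65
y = 0.52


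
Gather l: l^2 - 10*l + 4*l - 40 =l^2 - 6*l - 40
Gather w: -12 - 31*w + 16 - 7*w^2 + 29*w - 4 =-7*w^2 - 2*w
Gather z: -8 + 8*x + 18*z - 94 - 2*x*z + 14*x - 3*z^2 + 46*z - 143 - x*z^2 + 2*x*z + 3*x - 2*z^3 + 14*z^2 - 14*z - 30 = 25*x - 2*z^3 + z^2*(11 - x) + 50*z - 275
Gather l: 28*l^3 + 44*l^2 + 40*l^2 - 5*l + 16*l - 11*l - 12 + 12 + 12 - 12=28*l^3 + 84*l^2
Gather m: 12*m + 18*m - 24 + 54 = 30*m + 30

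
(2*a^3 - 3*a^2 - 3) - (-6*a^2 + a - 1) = 2*a^3 + 3*a^2 - a - 2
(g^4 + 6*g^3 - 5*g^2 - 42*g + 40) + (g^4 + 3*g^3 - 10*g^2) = 2*g^4 + 9*g^3 - 15*g^2 - 42*g + 40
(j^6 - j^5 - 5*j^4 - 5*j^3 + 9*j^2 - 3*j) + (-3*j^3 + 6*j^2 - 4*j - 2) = j^6 - j^5 - 5*j^4 - 8*j^3 + 15*j^2 - 7*j - 2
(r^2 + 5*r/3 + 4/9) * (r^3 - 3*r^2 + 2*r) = r^5 - 4*r^4/3 - 23*r^3/9 + 2*r^2 + 8*r/9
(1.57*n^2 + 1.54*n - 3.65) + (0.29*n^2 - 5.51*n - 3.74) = 1.86*n^2 - 3.97*n - 7.39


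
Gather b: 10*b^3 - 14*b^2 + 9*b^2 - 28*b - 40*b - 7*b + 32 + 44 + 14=10*b^3 - 5*b^2 - 75*b + 90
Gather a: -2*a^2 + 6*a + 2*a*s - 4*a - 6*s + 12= -2*a^2 + a*(2*s + 2) - 6*s + 12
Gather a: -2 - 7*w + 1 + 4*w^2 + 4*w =4*w^2 - 3*w - 1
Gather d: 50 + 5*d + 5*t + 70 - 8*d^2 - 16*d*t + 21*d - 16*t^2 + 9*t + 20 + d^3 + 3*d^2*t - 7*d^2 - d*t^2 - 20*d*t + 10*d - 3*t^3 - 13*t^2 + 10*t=d^3 + d^2*(3*t - 15) + d*(-t^2 - 36*t + 36) - 3*t^3 - 29*t^2 + 24*t + 140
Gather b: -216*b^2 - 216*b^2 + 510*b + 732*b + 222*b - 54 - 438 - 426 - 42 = -432*b^2 + 1464*b - 960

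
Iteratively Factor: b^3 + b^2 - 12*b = (b)*(b^2 + b - 12) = b*(b - 3)*(b + 4)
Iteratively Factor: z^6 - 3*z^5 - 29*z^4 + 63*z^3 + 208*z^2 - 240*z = (z + 3)*(z^5 - 6*z^4 - 11*z^3 + 96*z^2 - 80*z) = (z - 1)*(z + 3)*(z^4 - 5*z^3 - 16*z^2 + 80*z) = (z - 1)*(z + 3)*(z + 4)*(z^3 - 9*z^2 + 20*z) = (z - 4)*(z - 1)*(z + 3)*(z + 4)*(z^2 - 5*z) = z*(z - 4)*(z - 1)*(z + 3)*(z + 4)*(z - 5)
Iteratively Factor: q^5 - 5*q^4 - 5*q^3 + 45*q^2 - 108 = (q - 3)*(q^4 - 2*q^3 - 11*q^2 + 12*q + 36) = (q - 3)*(q + 2)*(q^3 - 4*q^2 - 3*q + 18) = (q - 3)^2*(q + 2)*(q^2 - q - 6) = (q - 3)^3*(q + 2)*(q + 2)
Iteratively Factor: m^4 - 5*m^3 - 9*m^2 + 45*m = (m - 3)*(m^3 - 2*m^2 - 15*m) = (m - 5)*(m - 3)*(m^2 + 3*m) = (m - 5)*(m - 3)*(m + 3)*(m)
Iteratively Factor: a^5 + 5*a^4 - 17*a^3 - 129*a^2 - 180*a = (a + 4)*(a^4 + a^3 - 21*a^2 - 45*a) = (a + 3)*(a + 4)*(a^3 - 2*a^2 - 15*a) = (a - 5)*(a + 3)*(a + 4)*(a^2 + 3*a) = a*(a - 5)*(a + 3)*(a + 4)*(a + 3)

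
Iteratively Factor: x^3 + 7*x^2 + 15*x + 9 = (x + 3)*(x^2 + 4*x + 3) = (x + 3)^2*(x + 1)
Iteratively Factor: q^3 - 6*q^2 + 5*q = (q - 5)*(q^2 - q) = (q - 5)*(q - 1)*(q)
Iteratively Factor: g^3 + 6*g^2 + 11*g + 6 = (g + 2)*(g^2 + 4*g + 3) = (g + 1)*(g + 2)*(g + 3)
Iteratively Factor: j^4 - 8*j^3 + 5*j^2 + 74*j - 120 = (j - 5)*(j^3 - 3*j^2 - 10*j + 24) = (j - 5)*(j - 2)*(j^2 - j - 12) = (j - 5)*(j - 2)*(j + 3)*(j - 4)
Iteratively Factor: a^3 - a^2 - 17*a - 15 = (a + 1)*(a^2 - 2*a - 15) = (a - 5)*(a + 1)*(a + 3)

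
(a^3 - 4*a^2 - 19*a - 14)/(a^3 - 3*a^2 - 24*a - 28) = (a + 1)/(a + 2)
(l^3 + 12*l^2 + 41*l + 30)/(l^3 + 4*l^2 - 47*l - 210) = (l + 1)/(l - 7)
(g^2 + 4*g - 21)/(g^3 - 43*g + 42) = (g - 3)/(g^2 - 7*g + 6)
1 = 1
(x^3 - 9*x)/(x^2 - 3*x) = x + 3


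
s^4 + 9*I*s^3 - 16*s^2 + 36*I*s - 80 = (s - 2*I)*(s + 2*I)*(s + 4*I)*(s + 5*I)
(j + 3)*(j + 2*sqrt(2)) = j^2 + 2*sqrt(2)*j + 3*j + 6*sqrt(2)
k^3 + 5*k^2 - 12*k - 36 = (k - 3)*(k + 2)*(k + 6)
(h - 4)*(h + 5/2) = h^2 - 3*h/2 - 10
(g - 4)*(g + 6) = g^2 + 2*g - 24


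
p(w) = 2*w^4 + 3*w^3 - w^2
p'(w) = 8*w^3 + 9*w^2 - 2*w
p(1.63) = 24.45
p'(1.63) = 55.30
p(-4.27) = 413.08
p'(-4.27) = -450.20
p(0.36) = 0.04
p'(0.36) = 0.82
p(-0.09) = -0.01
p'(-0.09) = 0.25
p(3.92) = 637.59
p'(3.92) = 612.35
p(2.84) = 190.76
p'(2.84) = 250.16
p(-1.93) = 2.46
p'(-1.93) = -20.13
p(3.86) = 601.63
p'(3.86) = 586.48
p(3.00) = 234.00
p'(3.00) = 291.00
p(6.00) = 3204.00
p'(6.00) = 2040.00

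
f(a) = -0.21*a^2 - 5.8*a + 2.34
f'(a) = -0.42*a - 5.8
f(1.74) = -8.39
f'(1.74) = -6.53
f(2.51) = -13.54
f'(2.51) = -6.85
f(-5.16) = 26.68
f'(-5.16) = -3.63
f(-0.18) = 3.38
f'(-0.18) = -5.72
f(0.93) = -3.24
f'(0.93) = -6.19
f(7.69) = -54.68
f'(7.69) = -9.03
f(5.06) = -32.38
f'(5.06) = -7.93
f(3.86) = -23.18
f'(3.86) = -7.42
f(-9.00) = 37.53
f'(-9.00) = -2.02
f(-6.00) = 29.58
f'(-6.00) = -3.28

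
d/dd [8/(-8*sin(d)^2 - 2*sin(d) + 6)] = 4*(8*sin(d) + 1)*cos(d)/(4*sin(d)^2 + sin(d) - 3)^2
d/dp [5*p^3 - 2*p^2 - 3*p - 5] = 15*p^2 - 4*p - 3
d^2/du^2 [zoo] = 0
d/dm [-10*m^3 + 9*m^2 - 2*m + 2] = -30*m^2 + 18*m - 2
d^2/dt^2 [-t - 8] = 0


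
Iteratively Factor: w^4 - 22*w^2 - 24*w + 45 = (w - 1)*(w^3 + w^2 - 21*w - 45) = (w - 1)*(w + 3)*(w^2 - 2*w - 15) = (w - 1)*(w + 3)^2*(w - 5)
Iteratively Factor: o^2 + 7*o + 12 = (o + 3)*(o + 4)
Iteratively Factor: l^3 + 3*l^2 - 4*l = (l - 1)*(l^2 + 4*l) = (l - 1)*(l + 4)*(l)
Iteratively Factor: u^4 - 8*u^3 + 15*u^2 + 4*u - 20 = (u + 1)*(u^3 - 9*u^2 + 24*u - 20) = (u - 2)*(u + 1)*(u^2 - 7*u + 10) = (u - 5)*(u - 2)*(u + 1)*(u - 2)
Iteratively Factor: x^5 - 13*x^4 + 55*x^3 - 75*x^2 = (x)*(x^4 - 13*x^3 + 55*x^2 - 75*x) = x*(x - 5)*(x^3 - 8*x^2 + 15*x) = x^2*(x - 5)*(x^2 - 8*x + 15) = x^2*(x - 5)*(x - 3)*(x - 5)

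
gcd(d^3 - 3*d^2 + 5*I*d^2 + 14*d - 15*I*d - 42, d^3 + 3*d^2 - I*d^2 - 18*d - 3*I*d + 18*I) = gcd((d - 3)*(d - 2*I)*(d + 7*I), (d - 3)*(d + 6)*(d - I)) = d - 3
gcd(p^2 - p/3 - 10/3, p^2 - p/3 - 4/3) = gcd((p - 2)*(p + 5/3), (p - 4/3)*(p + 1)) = 1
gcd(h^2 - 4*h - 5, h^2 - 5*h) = h - 5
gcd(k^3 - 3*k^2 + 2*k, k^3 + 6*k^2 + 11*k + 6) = 1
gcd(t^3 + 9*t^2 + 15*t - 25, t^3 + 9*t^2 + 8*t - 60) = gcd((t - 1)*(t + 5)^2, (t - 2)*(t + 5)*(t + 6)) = t + 5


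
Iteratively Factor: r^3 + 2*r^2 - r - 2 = (r + 2)*(r^2 - 1) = (r - 1)*(r + 2)*(r + 1)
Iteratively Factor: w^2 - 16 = (w - 4)*(w + 4)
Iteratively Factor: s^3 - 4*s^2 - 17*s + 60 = (s - 3)*(s^2 - s - 20) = (s - 3)*(s + 4)*(s - 5)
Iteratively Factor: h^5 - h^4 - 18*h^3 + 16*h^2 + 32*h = (h + 1)*(h^4 - 2*h^3 - 16*h^2 + 32*h) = (h - 2)*(h + 1)*(h^3 - 16*h) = (h - 4)*(h - 2)*(h + 1)*(h^2 + 4*h) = (h - 4)*(h - 2)*(h + 1)*(h + 4)*(h)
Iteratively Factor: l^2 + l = (l)*(l + 1)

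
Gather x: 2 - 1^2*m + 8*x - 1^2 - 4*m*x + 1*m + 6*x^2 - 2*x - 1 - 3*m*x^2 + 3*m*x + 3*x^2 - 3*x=x^2*(9 - 3*m) + x*(3 - m)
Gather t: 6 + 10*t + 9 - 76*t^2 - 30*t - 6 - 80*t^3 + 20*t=-80*t^3 - 76*t^2 + 9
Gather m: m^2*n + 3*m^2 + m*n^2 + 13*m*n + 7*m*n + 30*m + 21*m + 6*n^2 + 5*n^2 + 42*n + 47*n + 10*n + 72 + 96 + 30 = m^2*(n + 3) + m*(n^2 + 20*n + 51) + 11*n^2 + 99*n + 198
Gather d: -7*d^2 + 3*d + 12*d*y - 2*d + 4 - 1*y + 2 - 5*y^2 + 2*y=-7*d^2 + d*(12*y + 1) - 5*y^2 + y + 6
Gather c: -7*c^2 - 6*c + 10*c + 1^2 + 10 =-7*c^2 + 4*c + 11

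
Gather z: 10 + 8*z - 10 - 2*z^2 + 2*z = -2*z^2 + 10*z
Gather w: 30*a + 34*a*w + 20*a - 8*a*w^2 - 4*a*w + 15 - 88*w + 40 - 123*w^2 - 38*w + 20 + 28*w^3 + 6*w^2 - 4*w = 50*a + 28*w^3 + w^2*(-8*a - 117) + w*(30*a - 130) + 75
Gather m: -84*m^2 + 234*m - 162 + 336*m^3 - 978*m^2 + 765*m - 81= 336*m^3 - 1062*m^2 + 999*m - 243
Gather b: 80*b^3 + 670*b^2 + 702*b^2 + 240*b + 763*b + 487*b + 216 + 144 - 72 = 80*b^3 + 1372*b^2 + 1490*b + 288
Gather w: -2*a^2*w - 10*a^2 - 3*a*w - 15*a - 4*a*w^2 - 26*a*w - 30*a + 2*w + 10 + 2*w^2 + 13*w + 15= -10*a^2 - 45*a + w^2*(2 - 4*a) + w*(-2*a^2 - 29*a + 15) + 25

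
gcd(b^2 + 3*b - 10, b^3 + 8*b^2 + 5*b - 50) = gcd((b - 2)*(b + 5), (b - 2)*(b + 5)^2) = b^2 + 3*b - 10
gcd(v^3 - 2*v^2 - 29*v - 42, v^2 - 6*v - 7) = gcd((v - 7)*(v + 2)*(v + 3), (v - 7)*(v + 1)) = v - 7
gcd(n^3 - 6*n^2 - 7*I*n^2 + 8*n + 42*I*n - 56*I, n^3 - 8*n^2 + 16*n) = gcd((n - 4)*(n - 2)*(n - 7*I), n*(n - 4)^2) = n - 4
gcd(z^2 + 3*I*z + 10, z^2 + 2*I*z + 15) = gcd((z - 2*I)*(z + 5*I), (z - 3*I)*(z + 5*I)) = z + 5*I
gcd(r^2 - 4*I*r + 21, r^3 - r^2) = 1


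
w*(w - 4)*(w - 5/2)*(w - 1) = w^4 - 15*w^3/2 + 33*w^2/2 - 10*w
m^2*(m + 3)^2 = m^4 + 6*m^3 + 9*m^2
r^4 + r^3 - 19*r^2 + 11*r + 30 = (r - 3)*(r - 2)*(r + 1)*(r + 5)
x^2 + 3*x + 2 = (x + 1)*(x + 2)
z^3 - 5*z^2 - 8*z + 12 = (z - 6)*(z - 1)*(z + 2)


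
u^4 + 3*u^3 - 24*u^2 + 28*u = u*(u - 2)^2*(u + 7)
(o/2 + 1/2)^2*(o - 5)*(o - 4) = o^4/4 - 7*o^3/4 + 3*o^2/4 + 31*o/4 + 5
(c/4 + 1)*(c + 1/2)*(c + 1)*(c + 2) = c^4/4 + 15*c^3/8 + 35*c^2/8 + 15*c/4 + 1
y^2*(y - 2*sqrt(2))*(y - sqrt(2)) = y^4 - 3*sqrt(2)*y^3 + 4*y^2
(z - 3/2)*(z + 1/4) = z^2 - 5*z/4 - 3/8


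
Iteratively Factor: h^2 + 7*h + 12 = (h + 4)*(h + 3)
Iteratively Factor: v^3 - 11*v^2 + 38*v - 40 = (v - 4)*(v^2 - 7*v + 10) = (v - 5)*(v - 4)*(v - 2)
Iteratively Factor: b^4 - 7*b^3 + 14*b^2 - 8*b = (b - 1)*(b^3 - 6*b^2 + 8*b) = (b - 4)*(b - 1)*(b^2 - 2*b) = (b - 4)*(b - 2)*(b - 1)*(b)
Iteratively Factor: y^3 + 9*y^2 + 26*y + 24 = (y + 3)*(y^2 + 6*y + 8) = (y + 2)*(y + 3)*(y + 4)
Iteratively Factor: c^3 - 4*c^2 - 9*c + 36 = (c - 4)*(c^2 - 9) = (c - 4)*(c - 3)*(c + 3)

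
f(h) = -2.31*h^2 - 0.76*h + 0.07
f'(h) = -4.62*h - 0.76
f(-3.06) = -19.23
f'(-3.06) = 13.38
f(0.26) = -0.28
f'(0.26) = -1.96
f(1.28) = -4.69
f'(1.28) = -6.67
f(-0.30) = 0.09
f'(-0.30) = 0.63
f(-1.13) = -2.02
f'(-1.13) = 4.46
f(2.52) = -16.51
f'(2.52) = -12.40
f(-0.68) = -0.48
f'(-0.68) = 2.38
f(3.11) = -24.64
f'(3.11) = -15.13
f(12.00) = -341.69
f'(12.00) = -56.20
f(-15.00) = -508.28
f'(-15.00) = 68.54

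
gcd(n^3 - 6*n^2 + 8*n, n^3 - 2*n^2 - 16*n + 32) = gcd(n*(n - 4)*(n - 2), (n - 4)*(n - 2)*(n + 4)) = n^2 - 6*n + 8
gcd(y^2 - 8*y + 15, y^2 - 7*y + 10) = y - 5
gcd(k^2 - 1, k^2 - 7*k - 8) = k + 1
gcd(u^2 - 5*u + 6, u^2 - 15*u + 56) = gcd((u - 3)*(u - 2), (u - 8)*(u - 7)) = 1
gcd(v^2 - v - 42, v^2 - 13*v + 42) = v - 7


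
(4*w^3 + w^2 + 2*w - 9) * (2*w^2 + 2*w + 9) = 8*w^5 + 10*w^4 + 42*w^3 - 5*w^2 - 81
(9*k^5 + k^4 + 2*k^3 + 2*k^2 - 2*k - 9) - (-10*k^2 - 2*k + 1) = 9*k^5 + k^4 + 2*k^3 + 12*k^2 - 10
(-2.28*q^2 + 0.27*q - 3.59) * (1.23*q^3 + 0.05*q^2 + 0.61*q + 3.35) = -2.8044*q^5 + 0.2181*q^4 - 5.793*q^3 - 7.6528*q^2 - 1.2854*q - 12.0265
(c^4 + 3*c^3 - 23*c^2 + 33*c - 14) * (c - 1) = c^5 + 2*c^4 - 26*c^3 + 56*c^2 - 47*c + 14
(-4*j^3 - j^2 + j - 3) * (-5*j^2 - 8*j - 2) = 20*j^5 + 37*j^4 + 11*j^3 + 9*j^2 + 22*j + 6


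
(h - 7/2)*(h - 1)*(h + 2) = h^3 - 5*h^2/2 - 11*h/2 + 7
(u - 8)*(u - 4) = u^2 - 12*u + 32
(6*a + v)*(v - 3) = 6*a*v - 18*a + v^2 - 3*v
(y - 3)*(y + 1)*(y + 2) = y^3 - 7*y - 6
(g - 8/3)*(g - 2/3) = g^2 - 10*g/3 + 16/9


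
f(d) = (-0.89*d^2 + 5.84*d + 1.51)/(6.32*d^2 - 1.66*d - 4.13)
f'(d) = (1.66 - 12.64*d)*(-0.89*d^2 + 5.84*d + 1.51)/(6.32*d^2 - 1.66*d - 4.13)^2 + (5.84 - 1.78*d)/(6.32*d^2 - 1.66*d - 4.13)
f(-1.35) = -0.83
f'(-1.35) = -0.76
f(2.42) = 0.36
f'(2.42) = -0.31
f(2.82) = 0.26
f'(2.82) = -0.20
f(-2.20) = -0.52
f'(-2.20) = -0.18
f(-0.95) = -1.54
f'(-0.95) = -4.28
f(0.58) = -1.55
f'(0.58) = -4.58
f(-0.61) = 3.11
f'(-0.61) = -47.14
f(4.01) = 0.12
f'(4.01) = -0.08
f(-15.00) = -0.20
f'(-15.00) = -0.00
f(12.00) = -0.06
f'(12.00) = -0.01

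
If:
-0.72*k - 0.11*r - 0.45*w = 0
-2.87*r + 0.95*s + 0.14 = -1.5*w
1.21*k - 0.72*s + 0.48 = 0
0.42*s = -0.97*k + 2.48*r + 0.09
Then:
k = 0.18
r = 0.20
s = 0.96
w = -0.33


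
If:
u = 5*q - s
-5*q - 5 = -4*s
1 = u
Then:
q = 3/5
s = 2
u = 1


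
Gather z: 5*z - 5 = 5*z - 5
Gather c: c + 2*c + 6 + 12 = 3*c + 18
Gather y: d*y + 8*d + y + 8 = 8*d + y*(d + 1) + 8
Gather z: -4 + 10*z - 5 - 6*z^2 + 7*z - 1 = -6*z^2 + 17*z - 10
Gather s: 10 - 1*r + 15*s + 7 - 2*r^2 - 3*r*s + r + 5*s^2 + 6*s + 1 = -2*r^2 + 5*s^2 + s*(21 - 3*r) + 18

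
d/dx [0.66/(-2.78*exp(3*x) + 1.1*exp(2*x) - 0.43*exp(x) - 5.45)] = (5.5044*exp(2*x) - 1.452*exp(x) + 0.2838)*exp(x)/(2.78*exp(3*x) - 1.1*exp(2*x) + 0.43*exp(x) + 5.45)^2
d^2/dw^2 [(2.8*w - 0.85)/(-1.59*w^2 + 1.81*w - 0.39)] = (-(2.8*w - 0.85)*(3.18*w - 1.81)*(6.36*w - 3.62) + (26.712*w - 12.839)*(1.59*w^2 - 1.81*w + 0.39))/(1.59*w^2 - 1.81*w + 0.39)^3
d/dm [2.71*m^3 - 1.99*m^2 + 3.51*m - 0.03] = 8.13*m^2 - 3.98*m + 3.51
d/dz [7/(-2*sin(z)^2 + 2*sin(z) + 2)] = 7*(2*sin(z) - 1)*cos(z)/(2*(sin(z) + cos(z)^2)^2)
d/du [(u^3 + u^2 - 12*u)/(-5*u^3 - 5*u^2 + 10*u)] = 2*(-2*u - 1)/(u^4 + 2*u^3 - 3*u^2 - 4*u + 4)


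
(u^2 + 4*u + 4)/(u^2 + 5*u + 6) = (u + 2)/(u + 3)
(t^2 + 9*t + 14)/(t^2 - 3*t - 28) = (t^2 + 9*t + 14)/(t^2 - 3*t - 28)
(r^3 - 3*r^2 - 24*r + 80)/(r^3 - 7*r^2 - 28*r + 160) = (r - 4)/(r - 8)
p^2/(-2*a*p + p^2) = p/(-2*a + p)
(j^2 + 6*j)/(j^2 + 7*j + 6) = j/(j + 1)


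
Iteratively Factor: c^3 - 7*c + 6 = (c + 3)*(c^2 - 3*c + 2) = (c - 2)*(c + 3)*(c - 1)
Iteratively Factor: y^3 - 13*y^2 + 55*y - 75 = (y - 3)*(y^2 - 10*y + 25) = (y - 5)*(y - 3)*(y - 5)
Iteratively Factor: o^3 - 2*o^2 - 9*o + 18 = (o - 3)*(o^2 + o - 6) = (o - 3)*(o + 3)*(o - 2)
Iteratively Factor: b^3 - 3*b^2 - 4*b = (b - 4)*(b^2 + b) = b*(b - 4)*(b + 1)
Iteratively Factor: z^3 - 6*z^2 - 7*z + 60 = (z + 3)*(z^2 - 9*z + 20) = (z - 5)*(z + 3)*(z - 4)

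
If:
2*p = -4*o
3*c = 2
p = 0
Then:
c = 2/3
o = 0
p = 0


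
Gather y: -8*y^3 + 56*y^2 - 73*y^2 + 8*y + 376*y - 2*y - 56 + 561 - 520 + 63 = -8*y^3 - 17*y^2 + 382*y + 48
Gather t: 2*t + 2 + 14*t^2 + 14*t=14*t^2 + 16*t + 2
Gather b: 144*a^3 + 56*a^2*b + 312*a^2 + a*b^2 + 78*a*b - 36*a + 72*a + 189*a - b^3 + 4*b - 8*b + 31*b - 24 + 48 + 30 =144*a^3 + 312*a^2 + a*b^2 + 225*a - b^3 + b*(56*a^2 + 78*a + 27) + 54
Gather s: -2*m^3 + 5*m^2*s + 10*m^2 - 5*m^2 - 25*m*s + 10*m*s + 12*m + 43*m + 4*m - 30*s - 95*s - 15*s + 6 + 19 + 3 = -2*m^3 + 5*m^2 + 59*m + s*(5*m^2 - 15*m - 140) + 28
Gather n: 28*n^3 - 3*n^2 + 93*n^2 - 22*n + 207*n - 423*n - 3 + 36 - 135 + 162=28*n^3 + 90*n^2 - 238*n + 60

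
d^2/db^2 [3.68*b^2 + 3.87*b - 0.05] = 7.36000000000000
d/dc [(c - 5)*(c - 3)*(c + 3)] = 3*c^2 - 10*c - 9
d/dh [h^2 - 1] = 2*h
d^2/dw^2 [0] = 0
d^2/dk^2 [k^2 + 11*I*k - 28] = 2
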